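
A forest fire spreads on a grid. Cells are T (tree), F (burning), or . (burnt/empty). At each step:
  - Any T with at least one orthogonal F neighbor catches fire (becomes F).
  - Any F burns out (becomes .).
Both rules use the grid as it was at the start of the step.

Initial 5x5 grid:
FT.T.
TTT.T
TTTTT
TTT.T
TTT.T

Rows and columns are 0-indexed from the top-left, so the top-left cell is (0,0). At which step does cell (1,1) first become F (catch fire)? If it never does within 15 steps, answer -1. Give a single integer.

Step 1: cell (1,1)='T' (+2 fires, +1 burnt)
Step 2: cell (1,1)='F' (+2 fires, +2 burnt)
  -> target ignites at step 2
Step 3: cell (1,1)='.' (+3 fires, +2 burnt)
Step 4: cell (1,1)='.' (+3 fires, +3 burnt)
Step 5: cell (1,1)='.' (+3 fires, +3 burnt)
Step 6: cell (1,1)='.' (+2 fires, +3 burnt)
Step 7: cell (1,1)='.' (+2 fires, +2 burnt)
Step 8: cell (1,1)='.' (+1 fires, +2 burnt)
Step 9: cell (1,1)='.' (+0 fires, +1 burnt)
  fire out at step 9

2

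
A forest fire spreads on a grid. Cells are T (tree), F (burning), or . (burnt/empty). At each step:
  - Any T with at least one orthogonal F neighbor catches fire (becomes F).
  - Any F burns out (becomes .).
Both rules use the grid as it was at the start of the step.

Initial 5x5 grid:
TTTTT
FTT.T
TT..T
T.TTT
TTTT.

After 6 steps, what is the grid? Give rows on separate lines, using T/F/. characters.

Step 1: 3 trees catch fire, 1 burn out
  FTTTT
  .FT.T
  FT..T
  T.TTT
  TTTT.
Step 2: 4 trees catch fire, 3 burn out
  .FTTT
  ..F.T
  .F..T
  F.TTT
  TTTT.
Step 3: 2 trees catch fire, 4 burn out
  ..FTT
  ....T
  ....T
  ..TTT
  FTTT.
Step 4: 2 trees catch fire, 2 burn out
  ...FT
  ....T
  ....T
  ..TTT
  .FTT.
Step 5: 2 trees catch fire, 2 burn out
  ....F
  ....T
  ....T
  ..TTT
  ..FT.
Step 6: 3 trees catch fire, 2 burn out
  .....
  ....F
  ....T
  ..FTT
  ...F.

.....
....F
....T
..FTT
...F.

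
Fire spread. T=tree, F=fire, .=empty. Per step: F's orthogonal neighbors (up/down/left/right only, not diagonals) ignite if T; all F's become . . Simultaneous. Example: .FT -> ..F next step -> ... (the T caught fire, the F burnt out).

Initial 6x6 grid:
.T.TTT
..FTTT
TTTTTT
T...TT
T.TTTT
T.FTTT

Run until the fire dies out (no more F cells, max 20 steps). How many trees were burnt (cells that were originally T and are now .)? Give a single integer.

Answer: 24

Derivation:
Step 1: +4 fires, +2 burnt (F count now 4)
Step 2: +6 fires, +4 burnt (F count now 6)
Step 3: +6 fires, +6 burnt (F count now 6)
Step 4: +5 fires, +6 burnt (F count now 5)
Step 5: +2 fires, +5 burnt (F count now 2)
Step 6: +1 fires, +2 burnt (F count now 1)
Step 7: +0 fires, +1 burnt (F count now 0)
Fire out after step 7
Initially T: 25, now '.': 35
Total burnt (originally-T cells now '.'): 24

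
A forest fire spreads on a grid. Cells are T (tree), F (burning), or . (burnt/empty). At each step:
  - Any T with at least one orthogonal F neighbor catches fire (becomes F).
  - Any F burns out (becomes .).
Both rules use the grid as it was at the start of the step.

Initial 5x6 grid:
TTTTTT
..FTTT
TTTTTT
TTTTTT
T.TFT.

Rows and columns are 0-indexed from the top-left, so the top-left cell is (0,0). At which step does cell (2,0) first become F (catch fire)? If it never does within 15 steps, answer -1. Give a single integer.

Step 1: cell (2,0)='T' (+6 fires, +2 burnt)
Step 2: cell (2,0)='T' (+7 fires, +6 burnt)
Step 3: cell (2,0)='F' (+7 fires, +7 burnt)
  -> target ignites at step 3
Step 4: cell (2,0)='.' (+3 fires, +7 burnt)
Step 5: cell (2,0)='.' (+1 fires, +3 burnt)
Step 6: cell (2,0)='.' (+0 fires, +1 burnt)
  fire out at step 6

3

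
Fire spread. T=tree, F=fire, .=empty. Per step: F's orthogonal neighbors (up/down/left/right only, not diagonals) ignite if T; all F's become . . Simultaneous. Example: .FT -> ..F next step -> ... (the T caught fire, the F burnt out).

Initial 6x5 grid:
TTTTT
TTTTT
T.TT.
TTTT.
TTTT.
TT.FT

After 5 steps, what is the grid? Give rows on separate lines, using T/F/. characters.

Step 1: 2 trees catch fire, 1 burn out
  TTTTT
  TTTTT
  T.TT.
  TTTT.
  TTTF.
  TT..F
Step 2: 2 trees catch fire, 2 burn out
  TTTTT
  TTTTT
  T.TT.
  TTTF.
  TTF..
  TT...
Step 3: 3 trees catch fire, 2 burn out
  TTTTT
  TTTTT
  T.TF.
  TTF..
  TF...
  TT...
Step 4: 5 trees catch fire, 3 burn out
  TTTTT
  TTTFT
  T.F..
  TF...
  F....
  TF...
Step 5: 5 trees catch fire, 5 burn out
  TTTFT
  TTF.F
  T....
  F....
  .....
  F....

TTTFT
TTF.F
T....
F....
.....
F....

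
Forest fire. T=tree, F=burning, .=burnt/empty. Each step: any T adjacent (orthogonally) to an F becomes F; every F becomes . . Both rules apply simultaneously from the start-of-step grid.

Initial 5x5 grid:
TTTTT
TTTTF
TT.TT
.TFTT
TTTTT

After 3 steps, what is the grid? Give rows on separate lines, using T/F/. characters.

Step 1: 6 trees catch fire, 2 burn out
  TTTTF
  TTTF.
  TT.TF
  .F.FT
  TTFTT
Step 2: 7 trees catch fire, 6 burn out
  TTTF.
  TTF..
  TF.F.
  ....F
  TF.FT
Step 3: 5 trees catch fire, 7 burn out
  TTF..
  TF...
  F....
  .....
  F...F

TTF..
TF...
F....
.....
F...F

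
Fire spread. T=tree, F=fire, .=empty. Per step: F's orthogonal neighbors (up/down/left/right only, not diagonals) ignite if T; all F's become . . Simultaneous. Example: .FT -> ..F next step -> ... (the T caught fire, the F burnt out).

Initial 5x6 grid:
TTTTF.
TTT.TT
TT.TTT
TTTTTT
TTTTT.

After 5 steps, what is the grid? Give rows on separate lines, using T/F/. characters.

Step 1: 2 trees catch fire, 1 burn out
  TTTF..
  TTT.FT
  TT.TTT
  TTTTTT
  TTTTT.
Step 2: 3 trees catch fire, 2 burn out
  TTF...
  TTT..F
  TT.TFT
  TTTTTT
  TTTTT.
Step 3: 5 trees catch fire, 3 burn out
  TF....
  TTF...
  TT.F.F
  TTTTFT
  TTTTT.
Step 4: 5 trees catch fire, 5 burn out
  F.....
  TF....
  TT....
  TTTF.F
  TTTTF.
Step 5: 4 trees catch fire, 5 burn out
  ......
  F.....
  TF....
  TTF...
  TTTF..

......
F.....
TF....
TTF...
TTTF..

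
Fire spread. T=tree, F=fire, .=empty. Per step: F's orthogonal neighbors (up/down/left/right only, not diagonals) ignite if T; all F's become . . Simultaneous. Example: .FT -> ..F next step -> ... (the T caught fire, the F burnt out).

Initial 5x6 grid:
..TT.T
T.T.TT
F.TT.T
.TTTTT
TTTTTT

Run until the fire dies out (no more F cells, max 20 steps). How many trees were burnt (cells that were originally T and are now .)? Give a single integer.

Answer: 1

Derivation:
Step 1: +1 fires, +1 burnt (F count now 1)
Step 2: +0 fires, +1 burnt (F count now 0)
Fire out after step 2
Initially T: 21, now '.': 10
Total burnt (originally-T cells now '.'): 1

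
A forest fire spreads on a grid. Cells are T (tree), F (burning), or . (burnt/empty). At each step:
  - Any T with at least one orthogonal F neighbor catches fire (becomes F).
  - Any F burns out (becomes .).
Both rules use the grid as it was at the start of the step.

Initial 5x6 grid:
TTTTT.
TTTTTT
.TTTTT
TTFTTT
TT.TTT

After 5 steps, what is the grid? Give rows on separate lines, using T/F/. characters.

Step 1: 3 trees catch fire, 1 burn out
  TTTTT.
  TTTTTT
  .TFTTT
  TF.FTT
  TT.TTT
Step 2: 7 trees catch fire, 3 burn out
  TTTTT.
  TTFTTT
  .F.FTT
  F...FT
  TF.FTT
Step 3: 7 trees catch fire, 7 burn out
  TTFTT.
  TF.FTT
  ....FT
  .....F
  F...FT
Step 4: 6 trees catch fire, 7 burn out
  TF.FT.
  F...FT
  .....F
  ......
  .....F
Step 5: 3 trees catch fire, 6 burn out
  F...F.
  .....F
  ......
  ......
  ......

F...F.
.....F
......
......
......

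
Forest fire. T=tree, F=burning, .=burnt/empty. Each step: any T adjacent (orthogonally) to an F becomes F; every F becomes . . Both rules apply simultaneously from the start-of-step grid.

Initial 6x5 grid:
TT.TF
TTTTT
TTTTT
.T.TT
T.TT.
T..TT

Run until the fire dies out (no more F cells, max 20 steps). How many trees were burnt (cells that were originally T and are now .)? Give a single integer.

Step 1: +2 fires, +1 burnt (F count now 2)
Step 2: +2 fires, +2 burnt (F count now 2)
Step 3: +3 fires, +2 burnt (F count now 3)
Step 4: +3 fires, +3 burnt (F count now 3)
Step 5: +4 fires, +3 burnt (F count now 4)
Step 6: +5 fires, +4 burnt (F count now 5)
Step 7: +1 fires, +5 burnt (F count now 1)
Step 8: +0 fires, +1 burnt (F count now 0)
Fire out after step 8
Initially T: 22, now '.': 28
Total burnt (originally-T cells now '.'): 20

Answer: 20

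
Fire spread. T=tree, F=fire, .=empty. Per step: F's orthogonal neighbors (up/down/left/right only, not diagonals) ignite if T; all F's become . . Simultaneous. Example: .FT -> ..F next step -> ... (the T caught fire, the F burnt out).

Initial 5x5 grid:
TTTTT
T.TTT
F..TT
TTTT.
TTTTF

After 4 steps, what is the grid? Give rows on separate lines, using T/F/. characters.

Step 1: 3 trees catch fire, 2 burn out
  TTTTT
  F.TTT
  ...TT
  FTTT.
  TTTF.
Step 2: 5 trees catch fire, 3 burn out
  FTTTT
  ..TTT
  ...TT
  .FTF.
  FTF..
Step 3: 4 trees catch fire, 5 burn out
  .FTTT
  ..TTT
  ...FT
  ..F..
  .F...
Step 4: 3 trees catch fire, 4 burn out
  ..FTT
  ..TFT
  ....F
  .....
  .....

..FTT
..TFT
....F
.....
.....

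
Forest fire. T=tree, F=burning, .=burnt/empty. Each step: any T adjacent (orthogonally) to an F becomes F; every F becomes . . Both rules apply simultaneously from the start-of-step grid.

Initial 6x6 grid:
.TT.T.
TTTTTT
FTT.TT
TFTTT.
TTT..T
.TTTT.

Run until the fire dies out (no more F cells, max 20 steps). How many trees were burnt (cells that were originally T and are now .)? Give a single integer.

Answer: 24

Derivation:
Step 1: +5 fires, +2 burnt (F count now 5)
Step 2: +6 fires, +5 burnt (F count now 6)
Step 3: +4 fires, +6 burnt (F count now 4)
Step 4: +4 fires, +4 burnt (F count now 4)
Step 5: +3 fires, +4 burnt (F count now 3)
Step 6: +2 fires, +3 burnt (F count now 2)
Step 7: +0 fires, +2 burnt (F count now 0)
Fire out after step 7
Initially T: 25, now '.': 35
Total burnt (originally-T cells now '.'): 24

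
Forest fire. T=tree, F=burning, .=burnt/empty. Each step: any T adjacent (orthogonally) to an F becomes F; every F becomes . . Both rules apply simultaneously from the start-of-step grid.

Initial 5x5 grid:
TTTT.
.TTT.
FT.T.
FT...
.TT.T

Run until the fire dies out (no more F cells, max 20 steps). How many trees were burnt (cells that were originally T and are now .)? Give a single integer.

Answer: 12

Derivation:
Step 1: +2 fires, +2 burnt (F count now 2)
Step 2: +2 fires, +2 burnt (F count now 2)
Step 3: +3 fires, +2 burnt (F count now 3)
Step 4: +3 fires, +3 burnt (F count now 3)
Step 5: +2 fires, +3 burnt (F count now 2)
Step 6: +0 fires, +2 burnt (F count now 0)
Fire out after step 6
Initially T: 13, now '.': 24
Total burnt (originally-T cells now '.'): 12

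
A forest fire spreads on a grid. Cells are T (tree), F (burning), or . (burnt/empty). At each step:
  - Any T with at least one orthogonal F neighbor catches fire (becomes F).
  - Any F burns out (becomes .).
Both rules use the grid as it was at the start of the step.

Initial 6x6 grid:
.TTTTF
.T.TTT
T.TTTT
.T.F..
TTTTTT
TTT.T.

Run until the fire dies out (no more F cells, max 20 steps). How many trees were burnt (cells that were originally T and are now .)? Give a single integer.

Answer: 23

Derivation:
Step 1: +4 fires, +2 burnt (F count now 4)
Step 2: +8 fires, +4 burnt (F count now 8)
Step 3: +5 fires, +8 burnt (F count now 5)
Step 4: +4 fires, +5 burnt (F count now 4)
Step 5: +2 fires, +4 burnt (F count now 2)
Step 6: +0 fires, +2 burnt (F count now 0)
Fire out after step 6
Initially T: 24, now '.': 35
Total burnt (originally-T cells now '.'): 23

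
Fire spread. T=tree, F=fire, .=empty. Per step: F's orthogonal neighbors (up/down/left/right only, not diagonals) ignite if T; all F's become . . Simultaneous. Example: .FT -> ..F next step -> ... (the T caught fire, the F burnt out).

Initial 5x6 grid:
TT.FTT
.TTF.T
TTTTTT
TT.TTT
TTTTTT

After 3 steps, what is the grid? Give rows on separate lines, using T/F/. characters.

Step 1: 3 trees catch fire, 2 burn out
  TT..FT
  .TF..T
  TTTFTT
  TT.TTT
  TTTTTT
Step 2: 5 trees catch fire, 3 burn out
  TT...F
  .F...T
  TTF.FT
  TT.FTT
  TTTTTT
Step 3: 6 trees catch fire, 5 burn out
  TF....
  .....F
  TF...F
  TT..FT
  TTTFTT

TF....
.....F
TF...F
TT..FT
TTTFTT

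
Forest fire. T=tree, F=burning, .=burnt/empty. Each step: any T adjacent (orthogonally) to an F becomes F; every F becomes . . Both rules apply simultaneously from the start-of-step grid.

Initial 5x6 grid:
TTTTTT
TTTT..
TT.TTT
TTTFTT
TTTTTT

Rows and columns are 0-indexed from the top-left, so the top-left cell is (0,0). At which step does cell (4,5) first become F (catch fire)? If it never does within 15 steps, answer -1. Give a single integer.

Step 1: cell (4,5)='T' (+4 fires, +1 burnt)
Step 2: cell (4,5)='T' (+6 fires, +4 burnt)
Step 3: cell (4,5)='F' (+7 fires, +6 burnt)
  -> target ignites at step 3
Step 4: cell (4,5)='.' (+5 fires, +7 burnt)
Step 5: cell (4,5)='.' (+3 fires, +5 burnt)
Step 6: cell (4,5)='.' (+1 fires, +3 burnt)
Step 7: cell (4,5)='.' (+0 fires, +1 burnt)
  fire out at step 7

3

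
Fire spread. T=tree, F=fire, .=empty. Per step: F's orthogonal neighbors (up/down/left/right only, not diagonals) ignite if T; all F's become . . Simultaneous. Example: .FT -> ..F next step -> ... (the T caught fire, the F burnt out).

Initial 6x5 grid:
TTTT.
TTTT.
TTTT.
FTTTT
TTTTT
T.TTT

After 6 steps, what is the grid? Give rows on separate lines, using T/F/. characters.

Step 1: 3 trees catch fire, 1 burn out
  TTTT.
  TTTT.
  FTTT.
  .FTTT
  FTTTT
  T.TTT
Step 2: 5 trees catch fire, 3 burn out
  TTTT.
  FTTT.
  .FTT.
  ..FTT
  .FTTT
  F.TTT
Step 3: 5 trees catch fire, 5 burn out
  FTTT.
  .FTT.
  ..FT.
  ...FT
  ..FTT
  ..TTT
Step 4: 6 trees catch fire, 5 burn out
  .FTT.
  ..FT.
  ...F.
  ....F
  ...FT
  ..FTT
Step 5: 4 trees catch fire, 6 burn out
  ..FT.
  ...F.
  .....
  .....
  ....F
  ...FT
Step 6: 2 trees catch fire, 4 burn out
  ...F.
  .....
  .....
  .....
  .....
  ....F

...F.
.....
.....
.....
.....
....F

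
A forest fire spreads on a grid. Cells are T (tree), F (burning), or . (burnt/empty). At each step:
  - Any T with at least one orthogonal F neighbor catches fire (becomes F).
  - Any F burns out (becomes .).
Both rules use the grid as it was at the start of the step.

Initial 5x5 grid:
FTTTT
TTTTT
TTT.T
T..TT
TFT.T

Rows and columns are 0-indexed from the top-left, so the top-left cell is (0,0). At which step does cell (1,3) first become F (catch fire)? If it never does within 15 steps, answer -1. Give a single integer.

Step 1: cell (1,3)='T' (+4 fires, +2 burnt)
Step 2: cell (1,3)='T' (+4 fires, +4 burnt)
Step 3: cell (1,3)='T' (+3 fires, +4 burnt)
Step 4: cell (1,3)='F' (+3 fires, +3 burnt)
  -> target ignites at step 4
Step 5: cell (1,3)='.' (+1 fires, +3 burnt)
Step 6: cell (1,3)='.' (+1 fires, +1 burnt)
Step 7: cell (1,3)='.' (+1 fires, +1 burnt)
Step 8: cell (1,3)='.' (+2 fires, +1 burnt)
Step 9: cell (1,3)='.' (+0 fires, +2 burnt)
  fire out at step 9

4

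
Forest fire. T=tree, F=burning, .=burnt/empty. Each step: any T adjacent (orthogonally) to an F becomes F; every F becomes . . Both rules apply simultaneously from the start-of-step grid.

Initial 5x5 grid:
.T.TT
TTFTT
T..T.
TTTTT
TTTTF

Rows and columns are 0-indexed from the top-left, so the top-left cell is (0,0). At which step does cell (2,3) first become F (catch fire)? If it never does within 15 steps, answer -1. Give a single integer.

Step 1: cell (2,3)='T' (+4 fires, +2 burnt)
Step 2: cell (2,3)='F' (+7 fires, +4 burnt)
  -> target ignites at step 2
Step 3: cell (2,3)='.' (+4 fires, +7 burnt)
Step 4: cell (2,3)='.' (+3 fires, +4 burnt)
Step 5: cell (2,3)='.' (+0 fires, +3 burnt)
  fire out at step 5

2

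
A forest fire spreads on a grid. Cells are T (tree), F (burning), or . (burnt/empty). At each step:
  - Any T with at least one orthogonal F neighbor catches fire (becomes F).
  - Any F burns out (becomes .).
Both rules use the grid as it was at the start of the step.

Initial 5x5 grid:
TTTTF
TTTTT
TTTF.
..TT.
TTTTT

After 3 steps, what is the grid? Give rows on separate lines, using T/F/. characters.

Step 1: 5 trees catch fire, 2 burn out
  TTTF.
  TTTFF
  TTF..
  ..TF.
  TTTTT
Step 2: 5 trees catch fire, 5 burn out
  TTF..
  TTF..
  TF...
  ..F..
  TTTFT
Step 3: 5 trees catch fire, 5 burn out
  TF...
  TF...
  F....
  .....
  TTF.F

TF...
TF...
F....
.....
TTF.F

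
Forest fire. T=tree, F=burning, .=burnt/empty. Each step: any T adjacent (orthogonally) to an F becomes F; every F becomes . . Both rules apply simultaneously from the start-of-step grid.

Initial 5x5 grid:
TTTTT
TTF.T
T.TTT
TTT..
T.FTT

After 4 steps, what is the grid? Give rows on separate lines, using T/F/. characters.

Step 1: 5 trees catch fire, 2 burn out
  TTFTT
  TF..T
  T.FTT
  TTF..
  T..FT
Step 2: 6 trees catch fire, 5 burn out
  TF.FT
  F...T
  T..FT
  TF...
  T...F
Step 3: 5 trees catch fire, 6 burn out
  F...F
  ....T
  F...F
  F....
  T....
Step 4: 2 trees catch fire, 5 burn out
  .....
  ....F
  .....
  .....
  F....

.....
....F
.....
.....
F....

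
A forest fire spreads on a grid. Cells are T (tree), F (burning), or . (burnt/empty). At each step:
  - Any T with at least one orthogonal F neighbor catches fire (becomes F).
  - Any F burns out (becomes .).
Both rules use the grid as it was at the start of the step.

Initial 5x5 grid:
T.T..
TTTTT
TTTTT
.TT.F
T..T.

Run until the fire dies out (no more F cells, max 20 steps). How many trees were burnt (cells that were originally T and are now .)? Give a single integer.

Step 1: +1 fires, +1 burnt (F count now 1)
Step 2: +2 fires, +1 burnt (F count now 2)
Step 3: +2 fires, +2 burnt (F count now 2)
Step 4: +3 fires, +2 burnt (F count now 3)
Step 5: +4 fires, +3 burnt (F count now 4)
Step 6: +1 fires, +4 burnt (F count now 1)
Step 7: +1 fires, +1 burnt (F count now 1)
Step 8: +0 fires, +1 burnt (F count now 0)
Fire out after step 8
Initially T: 16, now '.': 23
Total burnt (originally-T cells now '.'): 14

Answer: 14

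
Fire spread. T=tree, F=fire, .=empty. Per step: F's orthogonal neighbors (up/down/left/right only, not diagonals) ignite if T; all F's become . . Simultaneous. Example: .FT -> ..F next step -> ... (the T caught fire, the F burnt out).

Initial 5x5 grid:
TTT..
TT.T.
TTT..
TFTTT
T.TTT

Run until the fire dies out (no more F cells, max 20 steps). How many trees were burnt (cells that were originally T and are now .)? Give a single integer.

Step 1: +3 fires, +1 burnt (F count now 3)
Step 2: +6 fires, +3 burnt (F count now 6)
Step 3: +4 fires, +6 burnt (F count now 4)
Step 4: +3 fires, +4 burnt (F count now 3)
Step 5: +0 fires, +3 burnt (F count now 0)
Fire out after step 5
Initially T: 17, now '.': 24
Total burnt (originally-T cells now '.'): 16

Answer: 16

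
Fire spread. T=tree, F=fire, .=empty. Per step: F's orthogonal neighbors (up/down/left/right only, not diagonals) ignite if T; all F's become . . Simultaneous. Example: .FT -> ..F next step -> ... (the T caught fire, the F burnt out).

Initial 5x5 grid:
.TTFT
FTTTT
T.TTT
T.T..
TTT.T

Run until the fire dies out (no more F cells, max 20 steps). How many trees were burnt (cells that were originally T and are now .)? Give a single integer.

Step 1: +5 fires, +2 burnt (F count now 5)
Step 2: +5 fires, +5 burnt (F count now 5)
Step 3: +3 fires, +5 burnt (F count now 3)
Step 4: +2 fires, +3 burnt (F count now 2)
Step 5: +1 fires, +2 burnt (F count now 1)
Step 6: +0 fires, +1 burnt (F count now 0)
Fire out after step 6
Initially T: 17, now '.': 24
Total burnt (originally-T cells now '.'): 16

Answer: 16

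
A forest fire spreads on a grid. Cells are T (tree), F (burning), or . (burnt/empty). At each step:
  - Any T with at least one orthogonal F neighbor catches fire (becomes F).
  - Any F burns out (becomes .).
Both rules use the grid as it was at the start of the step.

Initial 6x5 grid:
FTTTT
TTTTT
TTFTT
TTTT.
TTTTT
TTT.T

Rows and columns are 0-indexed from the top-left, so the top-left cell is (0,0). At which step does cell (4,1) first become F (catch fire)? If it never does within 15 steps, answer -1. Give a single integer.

Step 1: cell (4,1)='T' (+6 fires, +2 burnt)
Step 2: cell (4,1)='T' (+8 fires, +6 burnt)
Step 3: cell (4,1)='F' (+6 fires, +8 burnt)
  -> target ignites at step 3
Step 4: cell (4,1)='.' (+4 fires, +6 burnt)
Step 5: cell (4,1)='.' (+2 fires, +4 burnt)
Step 6: cell (4,1)='.' (+0 fires, +2 burnt)
  fire out at step 6

3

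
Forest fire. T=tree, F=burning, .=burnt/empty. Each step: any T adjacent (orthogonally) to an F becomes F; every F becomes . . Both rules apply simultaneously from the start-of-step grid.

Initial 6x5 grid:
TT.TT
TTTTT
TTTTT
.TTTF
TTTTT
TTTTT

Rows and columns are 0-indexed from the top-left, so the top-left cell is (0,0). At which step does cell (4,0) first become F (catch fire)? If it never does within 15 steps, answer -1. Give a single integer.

Step 1: cell (4,0)='T' (+3 fires, +1 burnt)
Step 2: cell (4,0)='T' (+5 fires, +3 burnt)
Step 3: cell (4,0)='T' (+6 fires, +5 burnt)
Step 4: cell (4,0)='T' (+5 fires, +6 burnt)
Step 5: cell (4,0)='F' (+4 fires, +5 burnt)
  -> target ignites at step 5
Step 6: cell (4,0)='.' (+3 fires, +4 burnt)
Step 7: cell (4,0)='.' (+1 fires, +3 burnt)
Step 8: cell (4,0)='.' (+0 fires, +1 burnt)
  fire out at step 8

5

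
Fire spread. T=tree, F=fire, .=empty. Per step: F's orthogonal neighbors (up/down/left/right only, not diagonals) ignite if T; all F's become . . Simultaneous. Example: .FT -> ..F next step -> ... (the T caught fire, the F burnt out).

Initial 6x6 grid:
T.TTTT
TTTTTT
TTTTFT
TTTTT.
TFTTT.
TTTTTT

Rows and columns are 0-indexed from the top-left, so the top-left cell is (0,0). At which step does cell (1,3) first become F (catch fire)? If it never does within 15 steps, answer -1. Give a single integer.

Step 1: cell (1,3)='T' (+8 fires, +2 burnt)
Step 2: cell (1,3)='F' (+12 fires, +8 burnt)
  -> target ignites at step 2
Step 3: cell (1,3)='.' (+7 fires, +12 burnt)
Step 4: cell (1,3)='.' (+3 fires, +7 burnt)
Step 5: cell (1,3)='.' (+1 fires, +3 burnt)
Step 6: cell (1,3)='.' (+0 fires, +1 burnt)
  fire out at step 6

2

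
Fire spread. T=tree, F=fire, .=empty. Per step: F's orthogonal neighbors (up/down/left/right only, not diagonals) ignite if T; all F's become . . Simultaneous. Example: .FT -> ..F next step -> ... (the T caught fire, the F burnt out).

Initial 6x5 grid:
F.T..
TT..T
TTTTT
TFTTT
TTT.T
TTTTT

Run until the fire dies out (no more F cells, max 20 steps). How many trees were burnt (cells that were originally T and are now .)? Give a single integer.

Answer: 21

Derivation:
Step 1: +5 fires, +2 burnt (F count now 5)
Step 2: +7 fires, +5 burnt (F count now 7)
Step 3: +4 fires, +7 burnt (F count now 4)
Step 4: +3 fires, +4 burnt (F count now 3)
Step 5: +2 fires, +3 burnt (F count now 2)
Step 6: +0 fires, +2 burnt (F count now 0)
Fire out after step 6
Initially T: 22, now '.': 29
Total burnt (originally-T cells now '.'): 21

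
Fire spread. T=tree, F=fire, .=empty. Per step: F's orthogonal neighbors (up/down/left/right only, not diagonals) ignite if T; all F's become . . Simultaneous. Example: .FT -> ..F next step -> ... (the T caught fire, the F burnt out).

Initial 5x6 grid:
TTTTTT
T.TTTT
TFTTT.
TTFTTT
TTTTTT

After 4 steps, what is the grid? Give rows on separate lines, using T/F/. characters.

Step 1: 5 trees catch fire, 2 burn out
  TTTTTT
  T.TTTT
  F.FTT.
  TF.FTT
  TTFTTT
Step 2: 7 trees catch fire, 5 burn out
  TTTTTT
  F.FTTT
  ...FT.
  F...FT
  TF.FTT
Step 3: 7 trees catch fire, 7 burn out
  FTFTTT
  ...FTT
  ....F.
  .....F
  F...FT
Step 4: 4 trees catch fire, 7 burn out
  .F.FTT
  ....FT
  ......
  ......
  .....F

.F.FTT
....FT
......
......
.....F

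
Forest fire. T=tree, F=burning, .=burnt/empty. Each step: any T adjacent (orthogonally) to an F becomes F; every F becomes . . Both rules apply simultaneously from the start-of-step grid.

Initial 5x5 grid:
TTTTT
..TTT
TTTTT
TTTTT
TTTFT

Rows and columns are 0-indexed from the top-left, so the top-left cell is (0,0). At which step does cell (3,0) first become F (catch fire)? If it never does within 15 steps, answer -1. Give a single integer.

Step 1: cell (3,0)='T' (+3 fires, +1 burnt)
Step 2: cell (3,0)='T' (+4 fires, +3 burnt)
Step 3: cell (3,0)='T' (+5 fires, +4 burnt)
Step 4: cell (3,0)='F' (+5 fires, +5 burnt)
  -> target ignites at step 4
Step 5: cell (3,0)='.' (+3 fires, +5 burnt)
Step 6: cell (3,0)='.' (+1 fires, +3 burnt)
Step 7: cell (3,0)='.' (+1 fires, +1 burnt)
Step 8: cell (3,0)='.' (+0 fires, +1 burnt)
  fire out at step 8

4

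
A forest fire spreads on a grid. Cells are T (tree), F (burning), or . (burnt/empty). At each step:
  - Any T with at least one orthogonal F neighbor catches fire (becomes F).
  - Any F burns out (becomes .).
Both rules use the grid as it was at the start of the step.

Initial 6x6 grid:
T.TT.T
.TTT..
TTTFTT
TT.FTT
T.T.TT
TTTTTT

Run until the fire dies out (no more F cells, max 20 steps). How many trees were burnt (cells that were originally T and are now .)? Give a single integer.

Step 1: +4 fires, +2 burnt (F count now 4)
Step 2: +6 fires, +4 burnt (F count now 6)
Step 3: +6 fires, +6 burnt (F count now 6)
Step 4: +3 fires, +6 burnt (F count now 3)
Step 5: +2 fires, +3 burnt (F count now 2)
Step 6: +3 fires, +2 burnt (F count now 3)
Step 7: +0 fires, +3 burnt (F count now 0)
Fire out after step 7
Initially T: 26, now '.': 34
Total burnt (originally-T cells now '.'): 24

Answer: 24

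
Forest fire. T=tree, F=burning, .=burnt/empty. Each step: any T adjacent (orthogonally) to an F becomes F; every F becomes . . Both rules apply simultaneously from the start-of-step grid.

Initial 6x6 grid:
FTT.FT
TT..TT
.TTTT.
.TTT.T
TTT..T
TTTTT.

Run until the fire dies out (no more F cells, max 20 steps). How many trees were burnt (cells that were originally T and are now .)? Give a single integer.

Answer: 22

Derivation:
Step 1: +4 fires, +2 burnt (F count now 4)
Step 2: +4 fires, +4 burnt (F count now 4)
Step 3: +2 fires, +4 burnt (F count now 2)
Step 4: +3 fires, +2 burnt (F count now 3)
Step 5: +2 fires, +3 burnt (F count now 2)
Step 6: +3 fires, +2 burnt (F count now 3)
Step 7: +2 fires, +3 burnt (F count now 2)
Step 8: +1 fires, +2 burnt (F count now 1)
Step 9: +1 fires, +1 burnt (F count now 1)
Step 10: +0 fires, +1 burnt (F count now 0)
Fire out after step 10
Initially T: 24, now '.': 34
Total burnt (originally-T cells now '.'): 22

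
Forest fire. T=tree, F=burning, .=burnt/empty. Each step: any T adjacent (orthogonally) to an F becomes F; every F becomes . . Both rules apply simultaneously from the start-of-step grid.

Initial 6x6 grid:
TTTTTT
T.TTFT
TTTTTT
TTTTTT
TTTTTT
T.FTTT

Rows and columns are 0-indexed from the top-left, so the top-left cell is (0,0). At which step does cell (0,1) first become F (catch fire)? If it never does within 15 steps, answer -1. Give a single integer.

Step 1: cell (0,1)='T' (+6 fires, +2 burnt)
Step 2: cell (0,1)='T' (+10 fires, +6 burnt)
Step 3: cell (0,1)='T' (+8 fires, +10 burnt)
Step 4: cell (0,1)='F' (+5 fires, +8 burnt)
  -> target ignites at step 4
Step 5: cell (0,1)='.' (+2 fires, +5 burnt)
Step 6: cell (0,1)='.' (+1 fires, +2 burnt)
Step 7: cell (0,1)='.' (+0 fires, +1 burnt)
  fire out at step 7

4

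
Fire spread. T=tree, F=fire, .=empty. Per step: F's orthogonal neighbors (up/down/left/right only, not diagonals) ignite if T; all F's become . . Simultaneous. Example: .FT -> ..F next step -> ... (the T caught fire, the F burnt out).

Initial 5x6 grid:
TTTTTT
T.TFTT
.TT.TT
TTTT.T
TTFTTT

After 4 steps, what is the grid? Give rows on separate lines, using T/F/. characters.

Step 1: 6 trees catch fire, 2 burn out
  TTTFTT
  T.F.FT
  .TT.TT
  TTFT.T
  TF.FTT
Step 2: 9 trees catch fire, 6 burn out
  TTF.FT
  T....F
  .TF.FT
  TF.F.T
  F...FT
Step 3: 6 trees catch fire, 9 burn out
  TF...F
  T.....
  .F...F
  F....T
  .....F
Step 4: 2 trees catch fire, 6 burn out
  F.....
  T.....
  ......
  .....F
  ......

F.....
T.....
......
.....F
......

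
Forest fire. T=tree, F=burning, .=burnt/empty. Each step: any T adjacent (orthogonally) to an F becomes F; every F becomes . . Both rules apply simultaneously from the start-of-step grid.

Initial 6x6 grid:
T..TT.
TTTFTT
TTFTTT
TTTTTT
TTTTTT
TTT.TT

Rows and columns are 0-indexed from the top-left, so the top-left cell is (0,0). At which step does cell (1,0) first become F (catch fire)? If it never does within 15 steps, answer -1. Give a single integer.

Step 1: cell (1,0)='T' (+6 fires, +2 burnt)
Step 2: cell (1,0)='T' (+8 fires, +6 burnt)
Step 3: cell (1,0)='F' (+7 fires, +8 burnt)
  -> target ignites at step 3
Step 4: cell (1,0)='.' (+5 fires, +7 burnt)
Step 5: cell (1,0)='.' (+3 fires, +5 burnt)
Step 6: cell (1,0)='.' (+1 fires, +3 burnt)
Step 7: cell (1,0)='.' (+0 fires, +1 burnt)
  fire out at step 7

3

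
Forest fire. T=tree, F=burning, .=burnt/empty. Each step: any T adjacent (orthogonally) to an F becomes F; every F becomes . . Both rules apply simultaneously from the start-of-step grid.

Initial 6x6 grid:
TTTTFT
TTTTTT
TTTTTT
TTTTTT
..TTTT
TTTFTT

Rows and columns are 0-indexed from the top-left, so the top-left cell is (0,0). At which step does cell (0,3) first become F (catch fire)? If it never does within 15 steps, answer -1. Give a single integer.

Step 1: cell (0,3)='F' (+6 fires, +2 burnt)
  -> target ignites at step 1
Step 2: cell (0,3)='.' (+9 fires, +6 burnt)
Step 3: cell (0,3)='.' (+8 fires, +9 burnt)
Step 4: cell (0,3)='.' (+5 fires, +8 burnt)
Step 5: cell (0,3)='.' (+3 fires, +5 burnt)
Step 6: cell (0,3)='.' (+1 fires, +3 burnt)
Step 7: cell (0,3)='.' (+0 fires, +1 burnt)
  fire out at step 7

1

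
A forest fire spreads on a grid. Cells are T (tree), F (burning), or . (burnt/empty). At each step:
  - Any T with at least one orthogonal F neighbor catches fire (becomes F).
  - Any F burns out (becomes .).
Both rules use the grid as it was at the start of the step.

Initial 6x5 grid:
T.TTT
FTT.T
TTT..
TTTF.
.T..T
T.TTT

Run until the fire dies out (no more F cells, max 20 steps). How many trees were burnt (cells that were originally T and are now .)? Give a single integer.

Answer: 14

Derivation:
Step 1: +4 fires, +2 burnt (F count now 4)
Step 2: +5 fires, +4 burnt (F count now 5)
Step 3: +2 fires, +5 burnt (F count now 2)
Step 4: +1 fires, +2 burnt (F count now 1)
Step 5: +1 fires, +1 burnt (F count now 1)
Step 6: +1 fires, +1 burnt (F count now 1)
Step 7: +0 fires, +1 burnt (F count now 0)
Fire out after step 7
Initially T: 19, now '.': 25
Total burnt (originally-T cells now '.'): 14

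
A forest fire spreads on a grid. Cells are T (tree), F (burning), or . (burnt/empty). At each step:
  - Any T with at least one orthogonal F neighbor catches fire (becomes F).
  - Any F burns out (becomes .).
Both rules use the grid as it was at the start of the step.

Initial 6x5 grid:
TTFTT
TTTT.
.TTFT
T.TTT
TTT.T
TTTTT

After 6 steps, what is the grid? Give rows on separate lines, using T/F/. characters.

Step 1: 7 trees catch fire, 2 burn out
  TF.FT
  TTFF.
  .TF.F
  T.TFT
  TTT.T
  TTTTT
Step 2: 6 trees catch fire, 7 burn out
  F...F
  TF...
  .F...
  T.F.F
  TTT.T
  TTTTT
Step 3: 3 trees catch fire, 6 burn out
  .....
  F....
  .....
  T....
  TTF.F
  TTTTT
Step 4: 3 trees catch fire, 3 burn out
  .....
  .....
  .....
  T....
  TF...
  TTFTF
Step 5: 3 trees catch fire, 3 burn out
  .....
  .....
  .....
  T....
  F....
  TF.F.
Step 6: 2 trees catch fire, 3 burn out
  .....
  .....
  .....
  F....
  .....
  F....

.....
.....
.....
F....
.....
F....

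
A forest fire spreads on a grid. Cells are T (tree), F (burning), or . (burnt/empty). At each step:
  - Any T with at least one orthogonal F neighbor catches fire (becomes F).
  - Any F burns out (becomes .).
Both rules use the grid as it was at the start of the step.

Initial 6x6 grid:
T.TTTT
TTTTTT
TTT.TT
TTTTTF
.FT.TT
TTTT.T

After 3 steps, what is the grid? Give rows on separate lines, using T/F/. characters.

Step 1: 6 trees catch fire, 2 burn out
  T.TTTT
  TTTTTT
  TTT.TF
  TFTTF.
  ..F.TF
  TFTT.T
Step 2: 10 trees catch fire, 6 burn out
  T.TTTT
  TTTTTF
  TFT.F.
  F.FF..
  ....F.
  F.FT.F
Step 3: 6 trees catch fire, 10 burn out
  T.TTTF
  TFTTF.
  F.F...
  ......
  ......
  ...F..

T.TTTF
TFTTF.
F.F...
......
......
...F..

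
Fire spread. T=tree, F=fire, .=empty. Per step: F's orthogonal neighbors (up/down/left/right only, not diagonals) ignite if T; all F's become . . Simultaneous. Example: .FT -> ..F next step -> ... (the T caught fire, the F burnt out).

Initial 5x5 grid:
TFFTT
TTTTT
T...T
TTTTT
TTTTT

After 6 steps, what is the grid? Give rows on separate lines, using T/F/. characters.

Step 1: 4 trees catch fire, 2 burn out
  F..FT
  TFFTT
  T...T
  TTTTT
  TTTTT
Step 2: 3 trees catch fire, 4 burn out
  ....F
  F..FT
  T...T
  TTTTT
  TTTTT
Step 3: 2 trees catch fire, 3 burn out
  .....
  ....F
  F...T
  TTTTT
  TTTTT
Step 4: 2 trees catch fire, 2 burn out
  .....
  .....
  ....F
  FTTTT
  TTTTT
Step 5: 3 trees catch fire, 2 burn out
  .....
  .....
  .....
  .FTTF
  FTTTT
Step 6: 4 trees catch fire, 3 burn out
  .....
  .....
  .....
  ..FF.
  .FTTF

.....
.....
.....
..FF.
.FTTF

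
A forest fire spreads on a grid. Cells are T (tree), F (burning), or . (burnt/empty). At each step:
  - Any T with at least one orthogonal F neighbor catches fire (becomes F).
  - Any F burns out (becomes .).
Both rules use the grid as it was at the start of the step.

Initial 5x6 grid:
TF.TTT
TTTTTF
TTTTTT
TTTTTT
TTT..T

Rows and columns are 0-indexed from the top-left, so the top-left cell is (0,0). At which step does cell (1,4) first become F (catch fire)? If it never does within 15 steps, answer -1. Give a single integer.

Step 1: cell (1,4)='F' (+5 fires, +2 burnt)
  -> target ignites at step 1
Step 2: cell (1,4)='.' (+7 fires, +5 burnt)
Step 3: cell (1,4)='.' (+7 fires, +7 burnt)
Step 4: cell (1,4)='.' (+4 fires, +7 burnt)
Step 5: cell (1,4)='.' (+2 fires, +4 burnt)
Step 6: cell (1,4)='.' (+0 fires, +2 burnt)
  fire out at step 6

1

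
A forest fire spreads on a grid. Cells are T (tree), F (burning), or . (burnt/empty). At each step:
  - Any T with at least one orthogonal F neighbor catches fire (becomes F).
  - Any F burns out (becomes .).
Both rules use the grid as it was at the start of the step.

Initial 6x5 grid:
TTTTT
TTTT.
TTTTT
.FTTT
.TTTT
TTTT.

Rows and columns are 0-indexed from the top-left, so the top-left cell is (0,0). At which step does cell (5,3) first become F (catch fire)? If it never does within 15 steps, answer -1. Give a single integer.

Step 1: cell (5,3)='T' (+3 fires, +1 burnt)
Step 2: cell (5,3)='T' (+6 fires, +3 burnt)
Step 3: cell (5,3)='T' (+8 fires, +6 burnt)
Step 4: cell (5,3)='F' (+6 fires, +8 burnt)
  -> target ignites at step 4
Step 5: cell (5,3)='.' (+1 fires, +6 burnt)
Step 6: cell (5,3)='.' (+1 fires, +1 burnt)
Step 7: cell (5,3)='.' (+0 fires, +1 burnt)
  fire out at step 7

4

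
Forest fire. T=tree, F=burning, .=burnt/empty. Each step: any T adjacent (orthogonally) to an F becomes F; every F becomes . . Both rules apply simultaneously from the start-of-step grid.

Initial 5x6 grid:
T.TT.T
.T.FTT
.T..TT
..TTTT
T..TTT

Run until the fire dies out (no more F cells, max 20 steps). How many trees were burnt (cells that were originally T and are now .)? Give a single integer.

Answer: 14

Derivation:
Step 1: +2 fires, +1 burnt (F count now 2)
Step 2: +3 fires, +2 burnt (F count now 3)
Step 3: +3 fires, +3 burnt (F count now 3)
Step 4: +3 fires, +3 burnt (F count now 3)
Step 5: +3 fires, +3 burnt (F count now 3)
Step 6: +0 fires, +3 burnt (F count now 0)
Fire out after step 6
Initially T: 18, now '.': 26
Total burnt (originally-T cells now '.'): 14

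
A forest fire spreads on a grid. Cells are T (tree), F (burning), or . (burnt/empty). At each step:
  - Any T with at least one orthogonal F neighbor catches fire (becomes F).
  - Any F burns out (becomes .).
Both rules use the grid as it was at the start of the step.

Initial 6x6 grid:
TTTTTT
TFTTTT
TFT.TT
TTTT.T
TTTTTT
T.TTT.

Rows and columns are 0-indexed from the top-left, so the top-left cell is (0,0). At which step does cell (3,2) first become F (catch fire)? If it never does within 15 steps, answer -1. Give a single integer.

Step 1: cell (3,2)='T' (+6 fires, +2 burnt)
Step 2: cell (3,2)='F' (+6 fires, +6 burnt)
  -> target ignites at step 2
Step 3: cell (3,2)='.' (+5 fires, +6 burnt)
Step 4: cell (3,2)='.' (+6 fires, +5 burnt)
Step 5: cell (3,2)='.' (+4 fires, +6 burnt)
Step 6: cell (3,2)='.' (+3 fires, +4 burnt)
Step 7: cell (3,2)='.' (+0 fires, +3 burnt)
  fire out at step 7

2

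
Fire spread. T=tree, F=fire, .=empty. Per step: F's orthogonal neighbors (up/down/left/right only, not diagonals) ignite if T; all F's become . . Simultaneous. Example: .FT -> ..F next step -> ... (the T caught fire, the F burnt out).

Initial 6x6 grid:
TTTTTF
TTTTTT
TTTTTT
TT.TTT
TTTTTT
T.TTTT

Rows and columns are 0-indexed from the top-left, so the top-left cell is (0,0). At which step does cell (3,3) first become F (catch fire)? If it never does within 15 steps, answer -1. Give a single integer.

Step 1: cell (3,3)='T' (+2 fires, +1 burnt)
Step 2: cell (3,3)='T' (+3 fires, +2 burnt)
Step 3: cell (3,3)='T' (+4 fires, +3 burnt)
Step 4: cell (3,3)='T' (+5 fires, +4 burnt)
Step 5: cell (3,3)='F' (+6 fires, +5 burnt)
  -> target ignites at step 5
Step 6: cell (3,3)='.' (+4 fires, +6 burnt)
Step 7: cell (3,3)='.' (+4 fires, +4 burnt)
Step 8: cell (3,3)='.' (+3 fires, +4 burnt)
Step 9: cell (3,3)='.' (+1 fires, +3 burnt)
Step 10: cell (3,3)='.' (+1 fires, +1 burnt)
Step 11: cell (3,3)='.' (+0 fires, +1 burnt)
  fire out at step 11

5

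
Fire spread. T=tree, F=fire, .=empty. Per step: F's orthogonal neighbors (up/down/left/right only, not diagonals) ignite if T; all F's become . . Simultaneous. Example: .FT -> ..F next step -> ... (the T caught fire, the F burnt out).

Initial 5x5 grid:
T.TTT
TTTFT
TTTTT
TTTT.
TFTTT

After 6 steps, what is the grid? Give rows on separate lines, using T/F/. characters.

Step 1: 7 trees catch fire, 2 burn out
  T.TFT
  TTF.F
  TTTFT
  TFTT.
  F.FTT
Step 2: 10 trees catch fire, 7 burn out
  T.F.F
  TF...
  TFF.F
  F.FF.
  ...FT
Step 3: 3 trees catch fire, 10 burn out
  T....
  F....
  F....
  .....
  ....F
Step 4: 1 trees catch fire, 3 burn out
  F....
  .....
  .....
  .....
  .....
Step 5: 0 trees catch fire, 1 burn out
  .....
  .....
  .....
  .....
  .....
Step 6: 0 trees catch fire, 0 burn out
  .....
  .....
  .....
  .....
  .....

.....
.....
.....
.....
.....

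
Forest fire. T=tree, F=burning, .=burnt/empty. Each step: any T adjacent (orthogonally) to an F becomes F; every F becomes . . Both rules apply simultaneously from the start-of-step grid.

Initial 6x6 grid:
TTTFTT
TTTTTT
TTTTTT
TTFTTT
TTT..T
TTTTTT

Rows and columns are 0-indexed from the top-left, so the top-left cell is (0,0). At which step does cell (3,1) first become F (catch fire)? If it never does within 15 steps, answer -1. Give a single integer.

Step 1: cell (3,1)='F' (+7 fires, +2 burnt)
  -> target ignites at step 1
Step 2: cell (3,1)='.' (+10 fires, +7 burnt)
Step 3: cell (3,1)='.' (+9 fires, +10 burnt)
Step 4: cell (3,1)='.' (+5 fires, +9 burnt)
Step 5: cell (3,1)='.' (+1 fires, +5 burnt)
Step 6: cell (3,1)='.' (+0 fires, +1 burnt)
  fire out at step 6

1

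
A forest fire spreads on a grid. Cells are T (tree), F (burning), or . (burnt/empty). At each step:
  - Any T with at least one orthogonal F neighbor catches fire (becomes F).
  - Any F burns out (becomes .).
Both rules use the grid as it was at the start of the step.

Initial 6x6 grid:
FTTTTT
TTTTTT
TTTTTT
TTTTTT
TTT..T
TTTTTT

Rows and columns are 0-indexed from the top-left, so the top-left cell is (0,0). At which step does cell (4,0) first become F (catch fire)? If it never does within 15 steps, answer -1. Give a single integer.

Step 1: cell (4,0)='T' (+2 fires, +1 burnt)
Step 2: cell (4,0)='T' (+3 fires, +2 burnt)
Step 3: cell (4,0)='T' (+4 fires, +3 burnt)
Step 4: cell (4,0)='F' (+5 fires, +4 burnt)
  -> target ignites at step 4
Step 5: cell (4,0)='.' (+6 fires, +5 burnt)
Step 6: cell (4,0)='.' (+5 fires, +6 burnt)
Step 7: cell (4,0)='.' (+3 fires, +5 burnt)
Step 8: cell (4,0)='.' (+2 fires, +3 burnt)
Step 9: cell (4,0)='.' (+2 fires, +2 burnt)
Step 10: cell (4,0)='.' (+1 fires, +2 burnt)
Step 11: cell (4,0)='.' (+0 fires, +1 burnt)
  fire out at step 11

4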